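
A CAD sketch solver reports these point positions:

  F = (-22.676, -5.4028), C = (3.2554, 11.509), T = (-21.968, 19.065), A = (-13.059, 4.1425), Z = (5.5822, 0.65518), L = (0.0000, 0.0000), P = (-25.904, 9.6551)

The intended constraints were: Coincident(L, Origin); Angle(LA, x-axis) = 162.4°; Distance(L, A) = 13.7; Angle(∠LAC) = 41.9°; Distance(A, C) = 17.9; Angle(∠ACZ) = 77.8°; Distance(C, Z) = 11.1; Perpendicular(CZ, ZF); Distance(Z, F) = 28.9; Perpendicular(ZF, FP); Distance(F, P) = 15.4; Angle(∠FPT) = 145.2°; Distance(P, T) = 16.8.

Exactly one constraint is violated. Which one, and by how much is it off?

Distance(P, T) = 16.8 — off by 6.60.

L = (0.00, 0.00) ✓; LA at 162.4° ✓; |LA| = 13.70 ✓; ∠LAC = 41.90° ✓; |AC| = 17.90 ✓; ∠ACZ = 77.80° ✓; |CZ| = 11.10 ✓; ∠(CZ, ZF) = 90.00° ✓; |ZF| = 28.90 ✓; ∠(ZF, FP) = 90.00° ✓; |FP| = 15.40 ✓; ∠FPT = 145.2° ✓; |PT| = 10.20 ✗.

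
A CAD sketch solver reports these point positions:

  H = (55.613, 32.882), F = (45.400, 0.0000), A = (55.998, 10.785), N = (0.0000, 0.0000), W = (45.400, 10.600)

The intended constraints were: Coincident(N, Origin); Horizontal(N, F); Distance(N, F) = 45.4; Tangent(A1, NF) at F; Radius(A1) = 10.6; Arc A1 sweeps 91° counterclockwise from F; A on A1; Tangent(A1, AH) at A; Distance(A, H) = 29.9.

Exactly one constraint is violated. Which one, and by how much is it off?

Distance(A, H) = 29.9 — off by 7.80.

N = (0.00, 0.00) ✓; N.y = 0.00, F.y = 0.00 ✓; |NF| = 45.40 ✓; ∠(WF, FN) = 90.00° ✓; |WF| = 10.60 ✓; bearing(W→A) − bearing(W→F) = 91.00° ✓; |WA| = 10.60 ✓; ∠(WA, AH) = 90.00° ✓; |AH| = 22.10 ✗.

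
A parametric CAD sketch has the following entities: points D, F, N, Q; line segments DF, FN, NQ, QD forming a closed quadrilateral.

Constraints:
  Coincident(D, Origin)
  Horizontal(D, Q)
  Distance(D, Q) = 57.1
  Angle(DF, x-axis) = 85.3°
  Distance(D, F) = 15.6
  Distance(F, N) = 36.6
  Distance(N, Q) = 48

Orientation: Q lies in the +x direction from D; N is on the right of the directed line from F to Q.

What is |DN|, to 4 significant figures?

23.14

Checks: |FN| = 36.60 ✓; |NQ| = 48.00 ✓.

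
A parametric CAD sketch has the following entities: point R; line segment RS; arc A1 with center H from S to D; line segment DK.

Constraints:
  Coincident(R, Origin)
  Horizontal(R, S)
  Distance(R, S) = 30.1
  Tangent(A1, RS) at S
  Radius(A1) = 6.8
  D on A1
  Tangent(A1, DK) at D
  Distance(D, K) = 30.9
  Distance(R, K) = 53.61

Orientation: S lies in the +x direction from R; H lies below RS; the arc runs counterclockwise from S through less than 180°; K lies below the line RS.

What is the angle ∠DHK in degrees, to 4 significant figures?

77.59°

Checks: |RS| = 30.10 ✓; |HD| = 6.800 ✓; ∠(HD, DK) = 90.00° ✓; |DK| = 30.90 ✓; |RK| = 53.61 ✓.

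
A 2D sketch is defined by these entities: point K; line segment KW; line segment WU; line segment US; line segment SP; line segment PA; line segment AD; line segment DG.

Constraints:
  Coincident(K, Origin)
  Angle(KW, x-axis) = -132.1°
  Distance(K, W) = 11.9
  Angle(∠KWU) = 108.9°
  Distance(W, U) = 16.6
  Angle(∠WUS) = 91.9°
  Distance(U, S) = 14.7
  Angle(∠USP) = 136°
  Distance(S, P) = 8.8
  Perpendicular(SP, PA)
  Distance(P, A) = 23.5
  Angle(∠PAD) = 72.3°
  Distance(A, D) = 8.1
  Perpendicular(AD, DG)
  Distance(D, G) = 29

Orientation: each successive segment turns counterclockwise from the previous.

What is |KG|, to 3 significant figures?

24.5

K is at the origin; KW runs at -132.1° with length 11.9, so W = (-7.98, -8.83). ∠KWU = 108.9° gives WU at -61.0° from the x-axis; with |WU| = 16.6, U = (0.0698, -23.3). ∠WUS = 91.9° gives US at 27.1° from the x-axis; with |US| = 14.7, S = (13.2, -16.7). ∠USP = 136.0° gives SP at 71.1° from the x-axis; with |SP| = 8.8, P = (16.0, -8.33). The perpendicularity gives PA at right angles to SP, so PA runs at 161°; with |PA| = 23.5, A = (-6.23, -0.714). ∠PAD = 72.3° gives AD at -91.2° from the x-axis; with |AD| = 8.1, D = (-6.40, -8.81). AD is perpendicular to DG, so DG runs at -1.20°; with |DG| = 29.0, G = (22.6, -9.42). Then |KG| = |G − K| = 24.5.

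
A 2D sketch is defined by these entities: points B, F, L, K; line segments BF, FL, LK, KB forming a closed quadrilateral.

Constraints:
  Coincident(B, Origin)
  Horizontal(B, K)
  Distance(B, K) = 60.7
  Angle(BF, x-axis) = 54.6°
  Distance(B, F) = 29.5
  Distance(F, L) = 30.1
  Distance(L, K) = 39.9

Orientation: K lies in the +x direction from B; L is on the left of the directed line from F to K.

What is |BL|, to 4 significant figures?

57.54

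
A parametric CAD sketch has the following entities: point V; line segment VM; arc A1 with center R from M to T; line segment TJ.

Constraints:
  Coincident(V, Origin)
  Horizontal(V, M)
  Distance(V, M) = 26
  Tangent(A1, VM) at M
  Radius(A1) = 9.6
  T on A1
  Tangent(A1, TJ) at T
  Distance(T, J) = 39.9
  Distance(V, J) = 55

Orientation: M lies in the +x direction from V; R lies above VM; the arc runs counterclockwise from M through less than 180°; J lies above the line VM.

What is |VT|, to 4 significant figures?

37.31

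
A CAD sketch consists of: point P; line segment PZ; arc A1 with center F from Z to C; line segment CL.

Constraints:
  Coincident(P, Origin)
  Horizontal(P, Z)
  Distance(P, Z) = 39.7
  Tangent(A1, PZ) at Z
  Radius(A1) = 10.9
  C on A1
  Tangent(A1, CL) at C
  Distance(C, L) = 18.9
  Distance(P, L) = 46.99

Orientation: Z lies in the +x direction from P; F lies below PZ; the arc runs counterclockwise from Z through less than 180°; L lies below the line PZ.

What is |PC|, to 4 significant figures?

32.34

Checks: P = (0.00, 0.00) ✓; |FC| = 10.90 ✓; ∠(FC, CL) = 90.00° ✓; |CL| = 18.90 ✓; |PL| = 46.99 ✓.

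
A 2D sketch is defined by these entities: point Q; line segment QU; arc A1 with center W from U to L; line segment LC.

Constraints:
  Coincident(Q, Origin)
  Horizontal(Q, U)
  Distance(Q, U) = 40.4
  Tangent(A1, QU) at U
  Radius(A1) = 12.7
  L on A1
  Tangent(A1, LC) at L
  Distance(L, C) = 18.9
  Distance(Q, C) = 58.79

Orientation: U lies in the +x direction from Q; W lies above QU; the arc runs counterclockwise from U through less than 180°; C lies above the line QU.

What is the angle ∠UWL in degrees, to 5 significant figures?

104.96°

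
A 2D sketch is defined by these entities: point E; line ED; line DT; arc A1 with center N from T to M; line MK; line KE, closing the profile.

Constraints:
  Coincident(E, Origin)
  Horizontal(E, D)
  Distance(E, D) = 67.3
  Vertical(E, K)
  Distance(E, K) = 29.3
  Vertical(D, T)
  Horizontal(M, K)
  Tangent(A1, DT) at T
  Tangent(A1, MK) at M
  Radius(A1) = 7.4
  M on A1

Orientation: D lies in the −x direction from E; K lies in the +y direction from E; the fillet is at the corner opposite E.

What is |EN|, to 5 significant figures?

63.778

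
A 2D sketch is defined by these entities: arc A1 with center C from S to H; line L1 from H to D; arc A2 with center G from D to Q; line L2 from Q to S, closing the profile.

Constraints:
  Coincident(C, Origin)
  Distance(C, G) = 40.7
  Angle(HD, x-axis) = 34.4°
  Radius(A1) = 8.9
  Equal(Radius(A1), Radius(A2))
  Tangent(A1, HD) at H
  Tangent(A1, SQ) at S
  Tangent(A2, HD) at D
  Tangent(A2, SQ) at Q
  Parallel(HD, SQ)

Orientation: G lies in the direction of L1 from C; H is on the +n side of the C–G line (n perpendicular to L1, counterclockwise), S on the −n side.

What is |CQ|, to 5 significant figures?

41.662

Tangency of A1 to both parallel lines with radius 8.9 puts H and S at C ± 8.9·n: H = (-5.0282, 7.3435), S = (5.0282, -7.3435). Equal radii place D and Q the same way about G: D = G + 8.9·n = (28.554, 30.338), Q = G − 8.9·n = (38.610, 15.651). Then |CQ| = |Q − C| = 41.662.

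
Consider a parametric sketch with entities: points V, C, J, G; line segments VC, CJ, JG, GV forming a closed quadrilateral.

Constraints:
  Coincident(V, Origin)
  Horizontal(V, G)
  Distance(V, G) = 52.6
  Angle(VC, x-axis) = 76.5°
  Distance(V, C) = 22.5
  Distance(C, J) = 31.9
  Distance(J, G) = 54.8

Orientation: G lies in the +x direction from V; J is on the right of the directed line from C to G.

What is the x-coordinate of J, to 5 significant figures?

-1.4017

Checks: |CJ| = 31.90 ✓; |JG| = 54.80 ✓.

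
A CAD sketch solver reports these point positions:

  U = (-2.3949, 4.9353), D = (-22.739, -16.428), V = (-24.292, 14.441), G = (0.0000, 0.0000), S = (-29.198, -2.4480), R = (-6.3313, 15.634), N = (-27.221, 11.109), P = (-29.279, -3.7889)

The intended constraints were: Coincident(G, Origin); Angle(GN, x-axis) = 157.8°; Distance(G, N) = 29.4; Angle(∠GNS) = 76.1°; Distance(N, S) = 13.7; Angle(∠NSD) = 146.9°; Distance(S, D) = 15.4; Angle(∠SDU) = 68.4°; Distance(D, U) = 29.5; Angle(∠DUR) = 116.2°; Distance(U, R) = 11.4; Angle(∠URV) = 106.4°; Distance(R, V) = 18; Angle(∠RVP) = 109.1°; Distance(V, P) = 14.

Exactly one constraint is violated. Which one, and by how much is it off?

Distance(V, P) = 14 — off by 4.90.

G = (0.00, 0.00) ✓; GN at 157.8° ✓; |GN| = 29.40 ✓; ∠GNS = 76.10° ✓; |NS| = 13.70 ✓; ∠NSD = 146.9° ✓; |SD| = 15.40 ✓; ∠SDU = 68.40° ✓; |DU| = 29.50 ✓; ∠DUR = 116.2° ✓; |UR| = 11.40 ✓; ∠URV = 106.4° ✓; |RV| = 18.00 ✓; ∠RVP = 109.1° ✓; |VP| = 18.90 ✗.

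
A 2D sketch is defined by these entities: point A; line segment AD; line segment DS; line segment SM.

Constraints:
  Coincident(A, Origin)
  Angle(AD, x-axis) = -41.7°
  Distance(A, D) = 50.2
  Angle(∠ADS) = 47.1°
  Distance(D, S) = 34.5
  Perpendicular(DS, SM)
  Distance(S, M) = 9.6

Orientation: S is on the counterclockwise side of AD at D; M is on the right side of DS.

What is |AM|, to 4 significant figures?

46.37

∠ADS = 47.1°, so DS runs at -41.7° + (180° − 47.1°) = 91.20° from the x-axis; with |DS| = 34.5, S = D + 34.5·(cos 91.20°, sin 91.20°) = (36.76, 1.098). The perpendicularity gives SM at right angles to DS; with |SM| = 9.6 on the right of DS, M = S + 9.6·(0.9998, 0.02094) = (46.36, 1.299). Then |AM| = |M − A| = 46.37.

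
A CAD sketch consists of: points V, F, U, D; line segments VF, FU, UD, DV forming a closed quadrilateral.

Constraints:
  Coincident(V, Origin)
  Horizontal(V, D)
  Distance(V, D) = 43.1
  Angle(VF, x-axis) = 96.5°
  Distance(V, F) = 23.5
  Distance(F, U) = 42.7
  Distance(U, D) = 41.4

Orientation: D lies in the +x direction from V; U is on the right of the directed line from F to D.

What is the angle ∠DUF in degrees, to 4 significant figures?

75.28°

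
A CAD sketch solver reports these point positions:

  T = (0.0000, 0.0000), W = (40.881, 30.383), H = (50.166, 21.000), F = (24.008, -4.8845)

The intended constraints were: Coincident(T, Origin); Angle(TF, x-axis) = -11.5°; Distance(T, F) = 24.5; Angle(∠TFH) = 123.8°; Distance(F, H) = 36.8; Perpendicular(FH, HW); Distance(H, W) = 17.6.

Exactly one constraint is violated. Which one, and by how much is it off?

Distance(H, W) = 17.6 — off by 4.40.

T = (0.00, 0.00) ✓; TF at -11.50° ✓; |TF| = 24.50 ✓; ∠TFH = 123.8° ✓; |FH| = 36.80 ✓; ∠(FH, HW) = 90.00° ✓; |HW| = 13.20 ✗.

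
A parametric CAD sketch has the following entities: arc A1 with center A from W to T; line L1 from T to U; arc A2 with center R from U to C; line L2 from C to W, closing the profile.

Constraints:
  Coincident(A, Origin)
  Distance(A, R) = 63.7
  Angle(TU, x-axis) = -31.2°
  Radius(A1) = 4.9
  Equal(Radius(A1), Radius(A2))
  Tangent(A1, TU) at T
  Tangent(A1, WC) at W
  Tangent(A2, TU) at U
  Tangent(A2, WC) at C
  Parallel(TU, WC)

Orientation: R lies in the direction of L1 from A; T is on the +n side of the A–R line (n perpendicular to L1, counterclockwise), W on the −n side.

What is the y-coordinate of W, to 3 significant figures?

-4.19

A is at the origin and R lies 63.7 along u from A, so R = 63.7·u = (54.5, -33.0). Tangency of A1 to both parallel lines with radius 4.9 puts T and W at A ± 4.9·n: T = (2.54, 4.19), W = (-2.54, -4.19). So W.y = -4.19.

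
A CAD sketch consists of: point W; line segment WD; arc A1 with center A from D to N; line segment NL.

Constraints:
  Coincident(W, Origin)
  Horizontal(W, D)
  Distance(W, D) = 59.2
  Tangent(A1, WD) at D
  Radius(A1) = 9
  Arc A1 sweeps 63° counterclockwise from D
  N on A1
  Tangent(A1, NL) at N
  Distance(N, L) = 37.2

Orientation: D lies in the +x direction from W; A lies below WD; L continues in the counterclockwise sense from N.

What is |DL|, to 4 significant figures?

45.49

W is at the origin; WD is horizontal with |WD| = 59.2 and D on the +x side, so D = (59.20, 0.000). Since A1 is tangent to WD there, AD ⟂ WD, so A = D + (0, -9) = (59.20, -9.000). On A1, D sits at bearing 90° from A; a 63° counterclockwise sweep puts N at bearing 153°, so N = A + 9.0·(cos 153°, sin 153°) = (51.18, -4.914). Since A1 is tangent to NL there, AN ⟂ NL, so NL runs along (−sin 153°, cos 153°); with |NL| = 37.2, L = (34.29, -38.06). Then |DL| = |L − D| = 45.49.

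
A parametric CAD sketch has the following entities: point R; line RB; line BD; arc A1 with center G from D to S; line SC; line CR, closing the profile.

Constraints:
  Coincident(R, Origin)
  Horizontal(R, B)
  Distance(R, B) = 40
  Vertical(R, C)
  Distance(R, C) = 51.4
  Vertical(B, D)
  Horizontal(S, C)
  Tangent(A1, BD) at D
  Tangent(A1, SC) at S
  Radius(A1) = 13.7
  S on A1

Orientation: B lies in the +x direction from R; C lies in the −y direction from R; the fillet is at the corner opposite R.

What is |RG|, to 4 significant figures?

45.97

R is at the origin; R and B share the same y with |RB| = 40.0 and B on the +x side, so B = (40.00, 0.000). RC is vertical with |RC| = 51.4 and C on the −y side, so C = (0.000, -51.40). The virtual corner opposite R is at (40.00, -51.40). A1 meets BD tangentially, so GD is at right angles to BD and A1 meets SC tangentially, so GS is at right angles to SC, with radius 13.7, so the center G sits 13.7 in from both sides at G = (26.30, -37.70). Then |RG| = |G − R| = 45.97.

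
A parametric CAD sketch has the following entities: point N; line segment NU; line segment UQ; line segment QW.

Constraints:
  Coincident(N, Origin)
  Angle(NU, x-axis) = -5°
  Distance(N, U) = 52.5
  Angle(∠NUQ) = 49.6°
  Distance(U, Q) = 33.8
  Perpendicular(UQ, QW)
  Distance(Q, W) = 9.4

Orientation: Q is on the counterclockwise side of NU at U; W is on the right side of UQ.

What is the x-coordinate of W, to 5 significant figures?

40.383

N is at the origin; NU runs at -5.0° with length 52.5, so U = 52.5·(cos -5.0°, sin -5.0°) = (52.300, -4.5757). ∠NUQ = 49.6°, so UQ runs at -5.0° + (180° − 49.6°) = 125.40° from the x-axis; with |UQ| = 33.8, Q = U + 33.8·(cos 125.40°, sin 125.40°) = (32.721, 22.976). UQ ⟂ QW; with |QW| = 9.4 on the right of UQ, W = Q + 9.4·(0.81513, 0.57928) = (40.383, 28.421). So W.x = 40.383.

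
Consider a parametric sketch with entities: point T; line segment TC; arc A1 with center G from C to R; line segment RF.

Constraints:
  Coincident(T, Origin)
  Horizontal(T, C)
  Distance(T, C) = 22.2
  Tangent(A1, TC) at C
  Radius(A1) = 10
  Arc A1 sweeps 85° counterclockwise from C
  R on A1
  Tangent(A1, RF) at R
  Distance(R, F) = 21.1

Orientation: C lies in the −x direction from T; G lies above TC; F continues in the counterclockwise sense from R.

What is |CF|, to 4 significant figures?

32.38

T is at the origin; T and C share the same y with |TC| = 22.2 and C on the −x side, so C = (-22.20, 0.000). The tangent condition forces GC to be normal to TC, so G = C + (0, 10) = (-22.20, 10.00). On A1, C sits at bearing -90° from G; an 85° counterclockwise sweep puts R at bearing -5°, so R = G + 10.0·(cos -5°, sin -5°) = (-12.24, 9.128). A1 meets RF tangentially, so GR is at right angles to RF, so RF runs along (−sin -5°, cos -5°); with |RF| = 21.1, F = (-10.40, 30.15). Then |CF| = |F − C| = 32.38.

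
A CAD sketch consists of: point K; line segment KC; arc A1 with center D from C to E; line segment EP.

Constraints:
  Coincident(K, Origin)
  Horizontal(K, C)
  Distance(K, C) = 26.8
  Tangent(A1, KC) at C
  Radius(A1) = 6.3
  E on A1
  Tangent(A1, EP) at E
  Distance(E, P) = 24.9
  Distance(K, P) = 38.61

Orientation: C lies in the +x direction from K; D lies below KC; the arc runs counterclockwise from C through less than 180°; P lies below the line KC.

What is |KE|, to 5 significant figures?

21.591

K is at the origin; K and C share the same y with |KC| = 26.8 and C on the +x side, so C = (26.800, 0.0000). A1 meets KC tangentially, so DC is at right angles to KC, so D = C + (0, -6.3) = (26.800, -6.3000). Since DE ⟂ EP (tangency), |DP| = √(6.3² + 24.9²) = 25.685 regardless of where E sits on A1. So P lies on both circle(K, 38.61) and circle(D, 25.685); the below-KC intersection is P = (22.223, -31.573). E is the foot of the tangent from P: E = (20.515, -6.7321).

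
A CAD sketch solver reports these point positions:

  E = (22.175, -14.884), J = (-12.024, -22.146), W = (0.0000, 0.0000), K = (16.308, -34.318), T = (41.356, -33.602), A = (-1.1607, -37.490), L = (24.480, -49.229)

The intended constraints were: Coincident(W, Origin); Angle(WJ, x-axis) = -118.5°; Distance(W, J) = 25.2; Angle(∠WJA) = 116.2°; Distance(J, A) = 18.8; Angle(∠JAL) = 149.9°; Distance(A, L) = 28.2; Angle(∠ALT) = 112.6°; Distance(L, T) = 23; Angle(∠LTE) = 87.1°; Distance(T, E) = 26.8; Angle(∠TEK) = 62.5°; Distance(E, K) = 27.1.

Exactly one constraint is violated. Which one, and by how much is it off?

Distance(E, K) = 27.1 — off by 6.80.

W = (0.00, 0.00) ✓; WJ at -118.5° ✓; |WJ| = 25.20 ✓; ∠WJA = 116.2° ✓; |JA| = 18.80 ✓; ∠JAL = 149.9° ✓; |AL| = 28.20 ✓; ∠ALT = 112.6° ✓; |LT| = 23.00 ✓; ∠LTE = 87.10° ✓; |TE| = 26.80 ✓; ∠TEK = 62.50° ✓; |EK| = 20.30 ✗.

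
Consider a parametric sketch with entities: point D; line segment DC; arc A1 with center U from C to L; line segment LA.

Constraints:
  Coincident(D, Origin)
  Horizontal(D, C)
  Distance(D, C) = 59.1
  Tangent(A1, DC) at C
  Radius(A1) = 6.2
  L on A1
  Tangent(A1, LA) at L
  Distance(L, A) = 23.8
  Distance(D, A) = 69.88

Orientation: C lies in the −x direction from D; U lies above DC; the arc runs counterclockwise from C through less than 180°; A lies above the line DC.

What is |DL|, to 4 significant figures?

54.11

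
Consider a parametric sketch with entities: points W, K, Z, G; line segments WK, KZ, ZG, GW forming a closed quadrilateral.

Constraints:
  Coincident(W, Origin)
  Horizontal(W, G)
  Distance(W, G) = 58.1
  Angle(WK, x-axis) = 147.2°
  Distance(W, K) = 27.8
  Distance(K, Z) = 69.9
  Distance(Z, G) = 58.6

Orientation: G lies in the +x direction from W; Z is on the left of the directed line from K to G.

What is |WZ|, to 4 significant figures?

64.07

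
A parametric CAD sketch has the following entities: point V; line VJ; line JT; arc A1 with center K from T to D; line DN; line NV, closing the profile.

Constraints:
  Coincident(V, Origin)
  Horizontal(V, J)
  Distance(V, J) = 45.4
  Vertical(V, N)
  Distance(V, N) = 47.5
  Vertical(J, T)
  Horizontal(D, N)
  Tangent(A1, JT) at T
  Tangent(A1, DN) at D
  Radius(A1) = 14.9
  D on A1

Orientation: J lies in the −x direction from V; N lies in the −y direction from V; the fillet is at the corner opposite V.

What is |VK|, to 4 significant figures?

44.64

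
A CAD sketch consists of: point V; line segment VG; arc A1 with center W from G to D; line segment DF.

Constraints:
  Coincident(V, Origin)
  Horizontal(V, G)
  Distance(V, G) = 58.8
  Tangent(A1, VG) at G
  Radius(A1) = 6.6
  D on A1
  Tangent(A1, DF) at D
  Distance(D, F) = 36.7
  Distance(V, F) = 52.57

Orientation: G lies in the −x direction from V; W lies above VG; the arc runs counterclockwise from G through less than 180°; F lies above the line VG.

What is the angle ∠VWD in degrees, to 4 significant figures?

18.63°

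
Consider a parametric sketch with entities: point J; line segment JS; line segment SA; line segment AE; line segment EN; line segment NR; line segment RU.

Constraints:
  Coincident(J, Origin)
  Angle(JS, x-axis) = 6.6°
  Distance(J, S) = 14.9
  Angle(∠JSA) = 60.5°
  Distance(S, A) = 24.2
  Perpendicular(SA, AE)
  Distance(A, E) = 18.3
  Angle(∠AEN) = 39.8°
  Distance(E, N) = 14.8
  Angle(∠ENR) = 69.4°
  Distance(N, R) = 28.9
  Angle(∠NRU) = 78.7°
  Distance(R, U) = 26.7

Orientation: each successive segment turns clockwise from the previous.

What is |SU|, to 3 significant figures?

51.5

J is at the origin; JS runs at 6.6° with length 14.9, so S = (14.8, 1.71). ∠JSA = 60.5° gives SA at -113° from the x-axis; with |SA| = 24.2, A = (5.38, -20.6). SA is perpendicular to AE, so AE runs at 157°; with |AE| = 18.3, E = (-11.5, -13.5). ∠AEN = 39.8° gives EN at 16.9° from the x-axis; with |EN| = 14.8, N = (2.69, -9.16). ∠ENR = 69.4° gives NR at -93.7° from the x-axis; with |NR| = 28.9, R = (0.823, -38.0). ∠NRU = 78.7° gives RU at 165° from the x-axis; with |RU| = 26.7, U = (-25.0, -31.1). Then |SU| = |U − S| = 51.5.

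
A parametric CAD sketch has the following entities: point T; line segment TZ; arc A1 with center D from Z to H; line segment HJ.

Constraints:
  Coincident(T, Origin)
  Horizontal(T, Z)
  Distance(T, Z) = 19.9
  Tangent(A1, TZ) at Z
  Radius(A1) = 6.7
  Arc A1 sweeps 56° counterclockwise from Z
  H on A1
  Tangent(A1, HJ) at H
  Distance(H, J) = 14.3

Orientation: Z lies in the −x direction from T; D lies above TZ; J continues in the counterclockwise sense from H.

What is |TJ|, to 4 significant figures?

16.11

On A1, Z sits at bearing -90° from D; a 56° counterclockwise sweep puts H at bearing -34°, so H = D + 6.7·(cos -34°, sin -34°) = (-14.35, 2.953). Tangency of A1 to HJ means the radius DH is perpendicular to HJ, so HJ runs along (−sin -34°, cos -34°); with |HJ| = 14.3, J = (-6.349, 14.81). Then |TJ| = |J − T| = 16.11.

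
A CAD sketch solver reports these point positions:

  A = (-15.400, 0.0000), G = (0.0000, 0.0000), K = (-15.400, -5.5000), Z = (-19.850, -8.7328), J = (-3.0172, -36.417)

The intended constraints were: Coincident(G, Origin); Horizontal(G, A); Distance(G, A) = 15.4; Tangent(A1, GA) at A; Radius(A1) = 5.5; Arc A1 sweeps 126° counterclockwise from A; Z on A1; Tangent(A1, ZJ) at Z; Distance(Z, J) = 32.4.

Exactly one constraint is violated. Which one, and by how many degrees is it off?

Tangent(A1, ZJ) at Z — off by 4.70°.

G = (0.00, 0.00) ✓; G.y = 0.00, A.y = 0.00 ✓; |GA| = 15.40 ✓; ∠(KA, AG) = 90.00° ✓; |KA| = 5.500 ✓; bearing(K→Z) − bearing(K→A) = 126.0° ✓; |KZ| = 5.500 ✓; ∠(KZ, ZJ) = 94.70° ✗; |ZJ| = 32.40 ✓.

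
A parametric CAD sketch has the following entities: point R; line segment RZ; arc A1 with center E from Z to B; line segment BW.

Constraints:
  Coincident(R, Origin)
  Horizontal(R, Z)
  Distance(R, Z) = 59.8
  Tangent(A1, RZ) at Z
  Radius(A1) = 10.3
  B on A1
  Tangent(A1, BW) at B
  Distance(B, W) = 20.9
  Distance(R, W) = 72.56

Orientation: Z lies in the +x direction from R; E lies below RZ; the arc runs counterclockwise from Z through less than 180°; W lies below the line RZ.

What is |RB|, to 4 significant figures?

54.30

Checks: |EB| = 10.30 ✓; ∠(EB, BW) = 90.00° ✓; |BW| = 20.90 ✓; |RW| = 72.56 ✓.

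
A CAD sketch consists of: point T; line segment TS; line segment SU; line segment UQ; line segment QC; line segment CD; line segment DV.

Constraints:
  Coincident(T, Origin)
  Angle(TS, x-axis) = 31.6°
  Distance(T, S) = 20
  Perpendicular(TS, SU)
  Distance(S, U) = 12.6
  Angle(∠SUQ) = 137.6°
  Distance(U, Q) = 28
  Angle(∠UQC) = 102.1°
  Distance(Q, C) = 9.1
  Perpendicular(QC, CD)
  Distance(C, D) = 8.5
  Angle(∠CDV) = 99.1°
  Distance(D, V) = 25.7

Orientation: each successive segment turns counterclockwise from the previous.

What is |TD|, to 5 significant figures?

21.487

∠UQC = 102.1° gives QC at -118.10° from the x-axis; with |QC| = 9.1, C = (-20.769, 20.902). QC is perpendicular to CD, so CD runs at -28.100°; with |CD| = 8.5, D = (-13.271, 16.898). Then |TD| = |D − T| = 21.487.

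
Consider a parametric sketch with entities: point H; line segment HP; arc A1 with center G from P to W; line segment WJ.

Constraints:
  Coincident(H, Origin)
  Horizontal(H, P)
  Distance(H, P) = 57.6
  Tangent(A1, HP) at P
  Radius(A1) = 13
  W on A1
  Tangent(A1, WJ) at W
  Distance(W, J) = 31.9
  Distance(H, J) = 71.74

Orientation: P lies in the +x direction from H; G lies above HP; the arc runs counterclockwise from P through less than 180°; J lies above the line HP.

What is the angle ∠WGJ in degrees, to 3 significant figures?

67.8°

Checks: |GW| = 13.00 ✓; ∠(GW, WJ) = 90.00° ✓; |WJ| = 31.90 ✓; |HJ| = 71.74 ✓.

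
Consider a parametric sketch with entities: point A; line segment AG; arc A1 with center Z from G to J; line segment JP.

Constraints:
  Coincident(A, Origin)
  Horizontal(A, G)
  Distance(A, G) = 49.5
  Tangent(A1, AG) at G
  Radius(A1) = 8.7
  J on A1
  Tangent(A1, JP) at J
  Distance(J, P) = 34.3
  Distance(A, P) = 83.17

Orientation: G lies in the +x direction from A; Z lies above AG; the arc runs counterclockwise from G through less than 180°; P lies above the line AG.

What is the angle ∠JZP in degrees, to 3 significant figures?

75.8°

A is at the origin; AG is horizontal with |AG| = 49.5 and G on the +x side, so G = (49.5, 0.00). A1 meets AG tangentially, so ZG is at right angles to AG, so Z = G + (0, 8.7) = (49.5, 8.70). Since ZJ ⟂ JP (tangency), |ZP| = √(8.7² + 34.3²) = 35.4 regardless of where J sits on A1. So P lies on both circle(A, 83.17) and circle(Z, 35.4); the above-AG intersection is P = (77.4, 30.5). J is the foot of the tangent from P: J = (56.4, 3.37).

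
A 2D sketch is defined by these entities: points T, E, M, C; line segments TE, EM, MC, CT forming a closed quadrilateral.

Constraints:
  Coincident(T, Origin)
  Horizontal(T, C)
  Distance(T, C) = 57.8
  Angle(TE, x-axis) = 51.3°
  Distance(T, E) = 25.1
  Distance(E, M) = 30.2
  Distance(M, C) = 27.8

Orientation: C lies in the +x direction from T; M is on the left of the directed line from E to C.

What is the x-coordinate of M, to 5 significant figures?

45.424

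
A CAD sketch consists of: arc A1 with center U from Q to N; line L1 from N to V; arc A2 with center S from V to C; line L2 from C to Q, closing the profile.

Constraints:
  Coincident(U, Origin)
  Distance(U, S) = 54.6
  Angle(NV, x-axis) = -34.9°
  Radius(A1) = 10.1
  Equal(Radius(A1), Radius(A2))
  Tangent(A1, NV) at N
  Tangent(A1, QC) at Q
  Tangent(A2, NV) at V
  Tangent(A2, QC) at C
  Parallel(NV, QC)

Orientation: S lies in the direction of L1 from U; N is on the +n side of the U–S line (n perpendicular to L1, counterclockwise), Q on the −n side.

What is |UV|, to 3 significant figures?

55.5

The slot axis is L1's direction at -34.9°, so u = (cos -34.9°, sin -34.9°) = (0.820, -0.572) and n = (−sin -34.9°, cos -34.9°) = (0.572, 0.820). U is at the origin and S lies 54.6 along u from U, so S = 54.6·u = (44.8, -31.2). Tangency of A1 to both parallel lines with radius 10.1 puts N and Q at U ± 10.1·n: N = (5.78, 8.28), Q = (-5.78, -8.28). Equal radii place V and C the same way about S: V = S + 10.1·n = (50.6, -23.0), C = S − 10.1·n = (39.0, -39.5). Then |UV| = |V − U| = 55.5.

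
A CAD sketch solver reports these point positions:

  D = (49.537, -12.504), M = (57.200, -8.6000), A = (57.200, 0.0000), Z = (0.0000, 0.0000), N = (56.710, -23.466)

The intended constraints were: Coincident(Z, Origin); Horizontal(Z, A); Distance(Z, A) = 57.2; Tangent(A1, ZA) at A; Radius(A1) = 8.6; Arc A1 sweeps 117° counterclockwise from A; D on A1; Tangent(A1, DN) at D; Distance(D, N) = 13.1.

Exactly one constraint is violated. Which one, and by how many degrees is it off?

Tangent(A1, DN) at D — off by 6.20°.

Z = (0.00, 0.00) ✓; Z.y = 0.00, A.y = 0.00 ✓; |ZA| = 57.20 ✓; ∠(MA, AZ) = 90.00° ✓; |MA| = 8.600 ✓; bearing(M→D) − bearing(M→A) = 117.0° ✓; |MD| = 8.600 ✓; ∠(MD, DN) = 83.80° ✗; |DN| = 13.10 ✓.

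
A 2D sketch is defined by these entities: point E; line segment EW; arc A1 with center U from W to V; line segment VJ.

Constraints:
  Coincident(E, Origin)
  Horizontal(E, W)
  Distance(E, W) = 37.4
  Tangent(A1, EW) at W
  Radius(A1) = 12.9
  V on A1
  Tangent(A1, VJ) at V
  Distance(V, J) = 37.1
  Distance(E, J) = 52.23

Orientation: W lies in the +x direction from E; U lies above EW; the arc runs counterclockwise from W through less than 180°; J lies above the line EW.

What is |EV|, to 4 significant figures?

51.45

E is at the origin; E and W share the same y with |EW| = 37.4 and W on the +x side, so W = (37.40, 0.000). The tangent condition forces UW to be normal to EW, so U = W + (0, 12.9) = (37.40, 12.90). Since UV ⟂ VJ (tangency), |UJ| = √(12.9² + 37.1²) = 39.28 regardless of where V sits on A1. So J lies on both circle(E, 52.23) and circle(U, 39.28); the above-EW intersection is J = (20.15, 48.19). V is the foot of the tangent from J: V = (46.49, 22.06).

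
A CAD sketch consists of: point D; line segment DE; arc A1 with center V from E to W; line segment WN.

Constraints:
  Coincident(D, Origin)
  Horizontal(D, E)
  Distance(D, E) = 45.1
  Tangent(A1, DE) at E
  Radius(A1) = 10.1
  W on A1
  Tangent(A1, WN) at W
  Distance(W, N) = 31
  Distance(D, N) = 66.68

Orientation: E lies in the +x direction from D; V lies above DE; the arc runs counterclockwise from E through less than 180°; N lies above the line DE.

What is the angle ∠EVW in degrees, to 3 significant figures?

96.2°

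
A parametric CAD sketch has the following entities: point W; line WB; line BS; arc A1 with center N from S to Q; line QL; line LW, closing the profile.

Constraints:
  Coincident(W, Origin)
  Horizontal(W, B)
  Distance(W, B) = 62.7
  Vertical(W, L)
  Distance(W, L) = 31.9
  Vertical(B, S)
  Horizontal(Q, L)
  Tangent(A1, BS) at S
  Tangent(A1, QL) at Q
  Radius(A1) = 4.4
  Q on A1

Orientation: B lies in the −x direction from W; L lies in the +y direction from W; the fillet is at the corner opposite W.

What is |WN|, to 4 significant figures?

64.46

W is at the origin; W and B share the same y with |WB| = 62.7 and B on the −x side, so B = (-62.70, 0.000). WL is vertical with |WL| = 31.9 and L on the +y side, so L = (0.000, 31.90). The virtual corner opposite W is at (-62.70, 31.90). Tangency of A1 to BS means the radius NS is perpendicular to BS and the tangent condition forces NQ to be normal to QL, with radius 4.4, so the center N sits 4.4 in from both sides at N = (-58.30, 27.50). Then |WN| = |N − W| = 64.46.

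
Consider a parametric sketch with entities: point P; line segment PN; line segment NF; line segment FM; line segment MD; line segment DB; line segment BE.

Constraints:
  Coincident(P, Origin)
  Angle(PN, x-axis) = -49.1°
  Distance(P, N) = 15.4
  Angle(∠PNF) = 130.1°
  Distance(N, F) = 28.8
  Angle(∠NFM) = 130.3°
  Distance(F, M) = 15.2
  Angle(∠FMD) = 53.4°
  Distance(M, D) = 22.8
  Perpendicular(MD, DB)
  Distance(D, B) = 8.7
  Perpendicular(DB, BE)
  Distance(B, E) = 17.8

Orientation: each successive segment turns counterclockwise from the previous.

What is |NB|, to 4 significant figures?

15.93

P is at the origin; PN runs at -49.1° with length 15.4, so N = (10.08, -11.64). ∠PNF = 130.1° gives NF at 0.8000° from the x-axis; with |NF| = 28.8, F = (38.88, -11.24). ∠NFM = 130.3° gives FM at 50.50° from the x-axis; with |FM| = 15.2, M = (48.55, 0.4907). ∠FMD = 53.4° gives MD at 177.1° from the x-axis; with |MD| = 22.8, D = (25.78, 1.644). MD is perpendicular to DB, so DB runs at -92.90°; with |DB| = 8.7, B = (25.34, -7.045). Then |NB| = |B − N| = 15.93.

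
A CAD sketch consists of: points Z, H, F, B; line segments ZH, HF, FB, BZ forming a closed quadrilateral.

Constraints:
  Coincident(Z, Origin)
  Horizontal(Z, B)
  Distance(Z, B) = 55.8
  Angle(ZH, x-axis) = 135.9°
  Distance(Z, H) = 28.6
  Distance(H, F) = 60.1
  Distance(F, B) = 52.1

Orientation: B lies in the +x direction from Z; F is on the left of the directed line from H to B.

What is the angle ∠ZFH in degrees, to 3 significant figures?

28.0°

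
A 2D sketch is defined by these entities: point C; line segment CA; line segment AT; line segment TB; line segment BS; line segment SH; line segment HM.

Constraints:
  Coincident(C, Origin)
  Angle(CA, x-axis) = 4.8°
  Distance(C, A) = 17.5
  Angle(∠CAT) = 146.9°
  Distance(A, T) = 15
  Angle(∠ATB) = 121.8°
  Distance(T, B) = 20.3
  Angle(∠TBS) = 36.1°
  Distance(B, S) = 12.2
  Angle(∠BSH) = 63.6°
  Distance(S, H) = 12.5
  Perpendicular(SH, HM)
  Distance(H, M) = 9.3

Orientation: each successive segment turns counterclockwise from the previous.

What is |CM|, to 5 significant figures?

44.614

∠BSH = 63.6° gives SH at -3.6000° from the x-axis; with |SH| = 12.5, H = (33.493, 19.513). The perpendicularity gives HM at right angles to SH, so HM runs at 86.400°; with |HM| = 9.3, M = (34.077, 28.795). Then |CM| = |M − C| = 44.614.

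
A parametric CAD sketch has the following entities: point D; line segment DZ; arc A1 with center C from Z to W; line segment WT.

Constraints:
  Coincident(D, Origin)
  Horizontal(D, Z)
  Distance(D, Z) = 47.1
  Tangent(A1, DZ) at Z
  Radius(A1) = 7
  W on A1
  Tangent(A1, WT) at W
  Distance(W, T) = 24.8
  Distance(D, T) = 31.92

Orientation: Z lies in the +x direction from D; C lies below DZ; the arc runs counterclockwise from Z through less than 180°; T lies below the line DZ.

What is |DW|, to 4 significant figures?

42.11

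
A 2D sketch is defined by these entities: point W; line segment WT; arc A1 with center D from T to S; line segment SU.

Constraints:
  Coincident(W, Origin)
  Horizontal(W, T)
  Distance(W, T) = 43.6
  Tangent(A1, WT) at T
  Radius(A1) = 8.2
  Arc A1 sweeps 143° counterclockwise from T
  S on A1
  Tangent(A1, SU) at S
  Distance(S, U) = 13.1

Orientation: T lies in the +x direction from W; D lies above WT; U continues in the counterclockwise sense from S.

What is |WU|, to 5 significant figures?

44.292

W is at the origin; W and T share the same y with |WT| = 43.6 and T on the +x side, so T = (43.600, 0.0000). A1 meets WT tangentially, so DT is at right angles to WT, so D = T + (0, 8.2) = (43.600, 8.2000). On A1, T sits at bearing -90° from D; a 143° counterclockwise sweep puts S at bearing 53°, so S = D + 8.2·(cos 53°, sin 53°) = (48.535, 14.749). The tangent condition forces DS to be normal to SU, so SU runs along (−sin 53°, cos 53°); with |SU| = 13.1, U = (38.073, 22.633). Then |WU| = |U − W| = 44.292.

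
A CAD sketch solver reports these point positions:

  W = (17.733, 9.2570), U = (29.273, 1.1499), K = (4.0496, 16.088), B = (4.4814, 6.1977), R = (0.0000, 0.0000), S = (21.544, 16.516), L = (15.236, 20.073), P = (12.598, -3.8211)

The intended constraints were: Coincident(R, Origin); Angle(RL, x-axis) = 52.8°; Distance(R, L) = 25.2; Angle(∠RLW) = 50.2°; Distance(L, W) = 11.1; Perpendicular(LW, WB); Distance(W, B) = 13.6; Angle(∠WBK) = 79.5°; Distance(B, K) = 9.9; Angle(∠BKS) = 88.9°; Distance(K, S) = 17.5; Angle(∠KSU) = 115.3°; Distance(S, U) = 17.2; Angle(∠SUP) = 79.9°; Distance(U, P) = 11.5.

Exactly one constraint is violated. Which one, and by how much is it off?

Distance(U, P) = 11.5 — off by 5.90.

R = (0.00, 0.00) ✓; RL at 52.80° ✓; |RL| = 25.20 ✓; ∠RLW = 50.20° ✓; |LW| = 11.10 ✓; ∠(LW, WB) = 90.00° ✓; |WB| = 13.60 ✓; ∠WBK = 79.50° ✓; |BK| = 9.900 ✓; ∠BKS = 88.90° ✓; |KS| = 17.50 ✓; ∠KSU = 115.3° ✓; |SU| = 17.20 ✓; ∠SUP = 79.90° ✓; |UP| = 17.40 ✗.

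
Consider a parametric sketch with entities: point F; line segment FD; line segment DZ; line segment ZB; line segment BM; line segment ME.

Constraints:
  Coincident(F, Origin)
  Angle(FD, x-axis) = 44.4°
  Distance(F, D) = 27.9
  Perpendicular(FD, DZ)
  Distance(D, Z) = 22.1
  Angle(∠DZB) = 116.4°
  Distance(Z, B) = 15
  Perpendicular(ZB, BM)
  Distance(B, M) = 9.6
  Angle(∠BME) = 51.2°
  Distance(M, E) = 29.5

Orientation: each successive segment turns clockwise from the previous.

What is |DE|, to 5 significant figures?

28.739

F is at the origin; FD runs at 44.4° with length 27.9, so D = (19.934, 19.521). The perpendicularity gives DZ at right angles to FD, so DZ runs at -45.600°; with |DZ| = 22.1, Z = (35.396, 3.7308). ∠DZB = 116.4° gives ZB at -109.20° from the x-axis; with |ZB| = 15.0, B = (30.463, -10.435). The perpendicularity gives BM at right angles to ZB, so BM runs at 160.80°; with |BM| = 9.6, M = (21.397, -7.2778). ∠BME = 51.2° gives ME at 32.000° from the x-axis; with |ME| = 29.5, E = (46.415, 8.3549). Then |DE| = |E − D| = 28.739.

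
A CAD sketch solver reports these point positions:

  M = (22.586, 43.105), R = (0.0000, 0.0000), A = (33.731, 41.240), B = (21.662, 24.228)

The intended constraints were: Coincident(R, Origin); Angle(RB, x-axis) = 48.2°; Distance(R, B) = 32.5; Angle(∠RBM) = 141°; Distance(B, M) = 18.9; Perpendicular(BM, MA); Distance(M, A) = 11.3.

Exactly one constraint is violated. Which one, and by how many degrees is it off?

Perpendicular(BM, MA) — off by 6.70°.

R = (0.00, 0.00) ✓; RB at 48.20° ✓; |RB| = 32.50 ✓; ∠RBM = 141.0° ✓; |BM| = 18.90 ✓; ∠(BM, MA) = 96.70° ✗; |MA| = 11.30 ✓.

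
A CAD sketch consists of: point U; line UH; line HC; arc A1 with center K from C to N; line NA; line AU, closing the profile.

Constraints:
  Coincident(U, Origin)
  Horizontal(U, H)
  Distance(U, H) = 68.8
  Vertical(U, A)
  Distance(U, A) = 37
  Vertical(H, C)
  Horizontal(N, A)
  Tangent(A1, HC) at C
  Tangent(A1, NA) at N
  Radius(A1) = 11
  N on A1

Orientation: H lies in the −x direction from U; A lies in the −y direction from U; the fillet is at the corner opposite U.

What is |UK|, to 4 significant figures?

63.38

U is at the origin; U and H share the same y with |UH| = 68.8 and H on the −x side, so H = (-68.80, 0.000). U and A share the same x with |UA| = 37.0 and A on the −y side, so A = (0.000, -37.00). The virtual corner opposite U is at (-68.80, -37.00). Tangency of A1 to HC means the radius KC is perpendicular to HC and since A1 is tangent to NA there, KN ⟂ NA, with radius 11.0, so the center K sits 11.0 in from both sides at K = (-57.80, -26.00). Then |UK| = |K − U| = 63.38.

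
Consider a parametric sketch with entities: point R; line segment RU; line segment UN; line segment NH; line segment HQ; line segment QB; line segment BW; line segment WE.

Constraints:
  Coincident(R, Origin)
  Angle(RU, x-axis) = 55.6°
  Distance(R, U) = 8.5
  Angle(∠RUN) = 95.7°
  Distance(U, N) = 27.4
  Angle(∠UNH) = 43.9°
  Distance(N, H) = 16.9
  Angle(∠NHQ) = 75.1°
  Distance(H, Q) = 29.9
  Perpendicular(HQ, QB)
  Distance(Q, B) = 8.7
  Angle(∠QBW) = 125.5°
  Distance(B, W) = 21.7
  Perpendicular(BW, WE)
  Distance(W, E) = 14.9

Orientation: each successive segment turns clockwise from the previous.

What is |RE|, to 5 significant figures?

22.765

R is at the origin; RU runs at 55.6° with length 8.5, so U = (4.8022, 7.0135). ∠RUN = 95.7° gives UN at -28.700° from the x-axis; with |UN| = 27.4, N = (28.836, -6.1447). ∠UNH = 43.9° gives NH at -164.80° from the x-axis; with |NH| = 16.9, H = (12.527, -10.576). ∠NHQ = 75.1° gives HQ at 90.300° from the x-axis; with |HQ| = 29.9, Q = (12.371, 19.324). HQ ⟂ QB, so QB runs at 0.30000°; with |QB| = 8.7, B = (21.071, 19.369). ∠QBW = 125.5° gives BW at -54.200° from the x-axis; with |BW| = 21.7, W = (33.764, 1.7694). The perpendicularity gives WE at right angles to BW, so WE runs at -144.20°; with |WE| = 14.9, E = (21.679, -6.9465). Then |RE| = |E − R| = 22.765.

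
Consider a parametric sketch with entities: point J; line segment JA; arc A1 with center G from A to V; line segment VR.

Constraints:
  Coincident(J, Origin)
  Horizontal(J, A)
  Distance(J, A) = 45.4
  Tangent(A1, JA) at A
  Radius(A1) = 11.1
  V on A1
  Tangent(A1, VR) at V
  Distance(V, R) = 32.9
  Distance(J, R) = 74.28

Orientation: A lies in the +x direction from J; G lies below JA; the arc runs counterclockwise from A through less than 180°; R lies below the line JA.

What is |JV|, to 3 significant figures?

42.2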